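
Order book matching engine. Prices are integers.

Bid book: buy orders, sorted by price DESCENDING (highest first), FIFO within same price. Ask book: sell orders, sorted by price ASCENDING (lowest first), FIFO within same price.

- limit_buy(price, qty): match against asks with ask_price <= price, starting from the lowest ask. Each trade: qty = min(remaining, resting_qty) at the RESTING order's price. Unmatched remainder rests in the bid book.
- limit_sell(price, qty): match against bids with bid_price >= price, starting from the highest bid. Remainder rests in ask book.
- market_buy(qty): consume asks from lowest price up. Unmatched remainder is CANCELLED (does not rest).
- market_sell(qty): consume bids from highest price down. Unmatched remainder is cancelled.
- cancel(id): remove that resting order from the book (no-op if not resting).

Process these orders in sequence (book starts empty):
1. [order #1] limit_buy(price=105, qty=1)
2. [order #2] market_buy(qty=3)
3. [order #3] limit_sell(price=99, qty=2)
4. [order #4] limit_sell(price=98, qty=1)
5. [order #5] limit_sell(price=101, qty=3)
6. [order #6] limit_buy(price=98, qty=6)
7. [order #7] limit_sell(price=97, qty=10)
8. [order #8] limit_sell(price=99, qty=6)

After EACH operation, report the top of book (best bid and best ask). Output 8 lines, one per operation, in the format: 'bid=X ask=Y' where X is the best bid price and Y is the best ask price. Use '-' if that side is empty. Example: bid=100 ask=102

After op 1 [order #1] limit_buy(price=105, qty=1): fills=none; bids=[#1:1@105] asks=[-]
After op 2 [order #2] market_buy(qty=3): fills=none; bids=[#1:1@105] asks=[-]
After op 3 [order #3] limit_sell(price=99, qty=2): fills=#1x#3:1@105; bids=[-] asks=[#3:1@99]
After op 4 [order #4] limit_sell(price=98, qty=1): fills=none; bids=[-] asks=[#4:1@98 #3:1@99]
After op 5 [order #5] limit_sell(price=101, qty=3): fills=none; bids=[-] asks=[#4:1@98 #3:1@99 #5:3@101]
After op 6 [order #6] limit_buy(price=98, qty=6): fills=#6x#4:1@98; bids=[#6:5@98] asks=[#3:1@99 #5:3@101]
After op 7 [order #7] limit_sell(price=97, qty=10): fills=#6x#7:5@98; bids=[-] asks=[#7:5@97 #3:1@99 #5:3@101]
After op 8 [order #8] limit_sell(price=99, qty=6): fills=none; bids=[-] asks=[#7:5@97 #3:1@99 #8:6@99 #5:3@101]

Answer: bid=105 ask=-
bid=105 ask=-
bid=- ask=99
bid=- ask=98
bid=- ask=98
bid=98 ask=99
bid=- ask=97
bid=- ask=97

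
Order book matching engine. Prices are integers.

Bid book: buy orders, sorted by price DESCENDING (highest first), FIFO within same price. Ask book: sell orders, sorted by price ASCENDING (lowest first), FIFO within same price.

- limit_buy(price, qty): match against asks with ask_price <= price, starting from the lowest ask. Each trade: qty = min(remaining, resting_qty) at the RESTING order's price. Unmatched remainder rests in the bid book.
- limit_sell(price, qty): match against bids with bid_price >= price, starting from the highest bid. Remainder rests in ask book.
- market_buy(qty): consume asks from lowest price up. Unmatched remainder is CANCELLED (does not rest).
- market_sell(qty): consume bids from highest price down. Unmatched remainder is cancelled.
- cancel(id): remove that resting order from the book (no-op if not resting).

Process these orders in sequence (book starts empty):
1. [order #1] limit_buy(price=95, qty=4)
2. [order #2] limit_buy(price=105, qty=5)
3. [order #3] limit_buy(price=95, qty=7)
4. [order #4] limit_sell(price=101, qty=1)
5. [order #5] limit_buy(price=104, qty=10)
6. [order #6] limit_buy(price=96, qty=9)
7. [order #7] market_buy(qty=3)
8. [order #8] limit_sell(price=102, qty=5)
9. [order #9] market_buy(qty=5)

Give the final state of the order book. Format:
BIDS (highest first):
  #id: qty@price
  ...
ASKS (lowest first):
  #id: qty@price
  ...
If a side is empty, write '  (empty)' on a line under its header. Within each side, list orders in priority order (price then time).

After op 1 [order #1] limit_buy(price=95, qty=4): fills=none; bids=[#1:4@95] asks=[-]
After op 2 [order #2] limit_buy(price=105, qty=5): fills=none; bids=[#2:5@105 #1:4@95] asks=[-]
After op 3 [order #3] limit_buy(price=95, qty=7): fills=none; bids=[#2:5@105 #1:4@95 #3:7@95] asks=[-]
After op 4 [order #4] limit_sell(price=101, qty=1): fills=#2x#4:1@105; bids=[#2:4@105 #1:4@95 #3:7@95] asks=[-]
After op 5 [order #5] limit_buy(price=104, qty=10): fills=none; bids=[#2:4@105 #5:10@104 #1:4@95 #3:7@95] asks=[-]
After op 6 [order #6] limit_buy(price=96, qty=9): fills=none; bids=[#2:4@105 #5:10@104 #6:9@96 #1:4@95 #3:7@95] asks=[-]
After op 7 [order #7] market_buy(qty=3): fills=none; bids=[#2:4@105 #5:10@104 #6:9@96 #1:4@95 #3:7@95] asks=[-]
After op 8 [order #8] limit_sell(price=102, qty=5): fills=#2x#8:4@105 #5x#8:1@104; bids=[#5:9@104 #6:9@96 #1:4@95 #3:7@95] asks=[-]
After op 9 [order #9] market_buy(qty=5): fills=none; bids=[#5:9@104 #6:9@96 #1:4@95 #3:7@95] asks=[-]

Answer: BIDS (highest first):
  #5: 9@104
  #6: 9@96
  #1: 4@95
  #3: 7@95
ASKS (lowest first):
  (empty)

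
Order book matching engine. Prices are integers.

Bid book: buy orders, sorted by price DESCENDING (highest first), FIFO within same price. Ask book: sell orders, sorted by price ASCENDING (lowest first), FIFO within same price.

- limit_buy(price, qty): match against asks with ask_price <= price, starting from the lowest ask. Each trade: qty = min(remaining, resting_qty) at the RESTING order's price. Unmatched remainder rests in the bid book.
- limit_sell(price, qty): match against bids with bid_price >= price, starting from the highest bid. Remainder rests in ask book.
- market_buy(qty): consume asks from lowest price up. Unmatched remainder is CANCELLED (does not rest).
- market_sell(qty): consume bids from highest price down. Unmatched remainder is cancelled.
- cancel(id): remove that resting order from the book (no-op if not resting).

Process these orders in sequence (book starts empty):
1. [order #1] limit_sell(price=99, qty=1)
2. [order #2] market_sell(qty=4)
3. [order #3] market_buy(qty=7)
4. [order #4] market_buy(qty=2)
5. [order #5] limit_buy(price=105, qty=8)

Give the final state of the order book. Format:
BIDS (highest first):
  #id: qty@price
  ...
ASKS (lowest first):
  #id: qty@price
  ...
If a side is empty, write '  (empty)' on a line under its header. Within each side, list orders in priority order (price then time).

Answer: BIDS (highest first):
  #5: 8@105
ASKS (lowest first):
  (empty)

Derivation:
After op 1 [order #1] limit_sell(price=99, qty=1): fills=none; bids=[-] asks=[#1:1@99]
After op 2 [order #2] market_sell(qty=4): fills=none; bids=[-] asks=[#1:1@99]
After op 3 [order #3] market_buy(qty=7): fills=#3x#1:1@99; bids=[-] asks=[-]
After op 4 [order #4] market_buy(qty=2): fills=none; bids=[-] asks=[-]
After op 5 [order #5] limit_buy(price=105, qty=8): fills=none; bids=[#5:8@105] asks=[-]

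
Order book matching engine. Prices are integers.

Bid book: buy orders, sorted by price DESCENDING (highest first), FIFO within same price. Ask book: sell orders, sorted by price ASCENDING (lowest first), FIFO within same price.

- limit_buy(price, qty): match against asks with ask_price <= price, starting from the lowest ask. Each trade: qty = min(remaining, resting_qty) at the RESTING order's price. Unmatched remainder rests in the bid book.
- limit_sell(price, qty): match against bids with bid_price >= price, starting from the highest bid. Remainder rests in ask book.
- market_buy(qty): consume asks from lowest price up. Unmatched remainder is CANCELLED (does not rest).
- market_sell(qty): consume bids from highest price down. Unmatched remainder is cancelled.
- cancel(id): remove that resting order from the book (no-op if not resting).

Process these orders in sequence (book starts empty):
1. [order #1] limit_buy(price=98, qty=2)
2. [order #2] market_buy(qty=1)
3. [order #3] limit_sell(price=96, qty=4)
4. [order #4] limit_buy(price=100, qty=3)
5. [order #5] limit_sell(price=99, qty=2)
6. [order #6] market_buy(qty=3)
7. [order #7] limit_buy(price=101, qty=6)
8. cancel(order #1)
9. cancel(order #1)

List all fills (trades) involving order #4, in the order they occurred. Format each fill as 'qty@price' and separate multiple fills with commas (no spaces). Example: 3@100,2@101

Answer: 2@96,1@100

Derivation:
After op 1 [order #1] limit_buy(price=98, qty=2): fills=none; bids=[#1:2@98] asks=[-]
After op 2 [order #2] market_buy(qty=1): fills=none; bids=[#1:2@98] asks=[-]
After op 3 [order #3] limit_sell(price=96, qty=4): fills=#1x#3:2@98; bids=[-] asks=[#3:2@96]
After op 4 [order #4] limit_buy(price=100, qty=3): fills=#4x#3:2@96; bids=[#4:1@100] asks=[-]
After op 5 [order #5] limit_sell(price=99, qty=2): fills=#4x#5:1@100; bids=[-] asks=[#5:1@99]
After op 6 [order #6] market_buy(qty=3): fills=#6x#5:1@99; bids=[-] asks=[-]
After op 7 [order #7] limit_buy(price=101, qty=6): fills=none; bids=[#7:6@101] asks=[-]
After op 8 cancel(order #1): fills=none; bids=[#7:6@101] asks=[-]
After op 9 cancel(order #1): fills=none; bids=[#7:6@101] asks=[-]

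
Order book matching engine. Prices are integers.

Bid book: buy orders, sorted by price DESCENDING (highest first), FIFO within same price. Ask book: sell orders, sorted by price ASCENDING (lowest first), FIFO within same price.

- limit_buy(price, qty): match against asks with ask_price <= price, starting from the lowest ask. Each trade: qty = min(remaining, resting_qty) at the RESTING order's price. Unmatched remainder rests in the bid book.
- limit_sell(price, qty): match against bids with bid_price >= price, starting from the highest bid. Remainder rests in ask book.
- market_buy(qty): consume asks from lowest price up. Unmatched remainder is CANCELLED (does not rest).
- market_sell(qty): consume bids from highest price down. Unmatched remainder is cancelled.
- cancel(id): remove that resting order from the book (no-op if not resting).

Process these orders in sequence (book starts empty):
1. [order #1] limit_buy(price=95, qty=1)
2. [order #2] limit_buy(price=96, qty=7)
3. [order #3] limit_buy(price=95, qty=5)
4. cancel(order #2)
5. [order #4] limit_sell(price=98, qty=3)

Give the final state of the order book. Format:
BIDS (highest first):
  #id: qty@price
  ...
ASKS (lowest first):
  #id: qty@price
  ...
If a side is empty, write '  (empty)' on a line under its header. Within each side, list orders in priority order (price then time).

Answer: BIDS (highest first):
  #1: 1@95
  #3: 5@95
ASKS (lowest first):
  #4: 3@98

Derivation:
After op 1 [order #1] limit_buy(price=95, qty=1): fills=none; bids=[#1:1@95] asks=[-]
After op 2 [order #2] limit_buy(price=96, qty=7): fills=none; bids=[#2:7@96 #1:1@95] asks=[-]
After op 3 [order #3] limit_buy(price=95, qty=5): fills=none; bids=[#2:7@96 #1:1@95 #3:5@95] asks=[-]
After op 4 cancel(order #2): fills=none; bids=[#1:1@95 #3:5@95] asks=[-]
After op 5 [order #4] limit_sell(price=98, qty=3): fills=none; bids=[#1:1@95 #3:5@95] asks=[#4:3@98]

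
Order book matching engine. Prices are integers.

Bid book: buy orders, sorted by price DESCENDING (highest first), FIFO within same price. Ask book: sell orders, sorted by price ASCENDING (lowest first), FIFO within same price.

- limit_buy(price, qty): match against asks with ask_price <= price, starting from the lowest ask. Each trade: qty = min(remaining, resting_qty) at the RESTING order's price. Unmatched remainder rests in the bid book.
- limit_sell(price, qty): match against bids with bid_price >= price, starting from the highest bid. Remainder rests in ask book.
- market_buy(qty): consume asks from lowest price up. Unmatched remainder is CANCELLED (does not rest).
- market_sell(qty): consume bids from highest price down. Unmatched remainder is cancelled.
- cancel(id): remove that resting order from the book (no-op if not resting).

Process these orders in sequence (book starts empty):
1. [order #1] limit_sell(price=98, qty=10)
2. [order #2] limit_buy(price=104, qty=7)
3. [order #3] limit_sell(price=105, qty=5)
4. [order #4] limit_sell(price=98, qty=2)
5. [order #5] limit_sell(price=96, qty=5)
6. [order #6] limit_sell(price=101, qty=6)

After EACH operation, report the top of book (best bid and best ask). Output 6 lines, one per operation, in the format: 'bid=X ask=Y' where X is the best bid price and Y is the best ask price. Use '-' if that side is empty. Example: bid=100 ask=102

After op 1 [order #1] limit_sell(price=98, qty=10): fills=none; bids=[-] asks=[#1:10@98]
After op 2 [order #2] limit_buy(price=104, qty=7): fills=#2x#1:7@98; bids=[-] asks=[#1:3@98]
After op 3 [order #3] limit_sell(price=105, qty=5): fills=none; bids=[-] asks=[#1:3@98 #3:5@105]
After op 4 [order #4] limit_sell(price=98, qty=2): fills=none; bids=[-] asks=[#1:3@98 #4:2@98 #3:5@105]
After op 5 [order #5] limit_sell(price=96, qty=5): fills=none; bids=[-] asks=[#5:5@96 #1:3@98 #4:2@98 #3:5@105]
After op 6 [order #6] limit_sell(price=101, qty=6): fills=none; bids=[-] asks=[#5:5@96 #1:3@98 #4:2@98 #6:6@101 #3:5@105]

Answer: bid=- ask=98
bid=- ask=98
bid=- ask=98
bid=- ask=98
bid=- ask=96
bid=- ask=96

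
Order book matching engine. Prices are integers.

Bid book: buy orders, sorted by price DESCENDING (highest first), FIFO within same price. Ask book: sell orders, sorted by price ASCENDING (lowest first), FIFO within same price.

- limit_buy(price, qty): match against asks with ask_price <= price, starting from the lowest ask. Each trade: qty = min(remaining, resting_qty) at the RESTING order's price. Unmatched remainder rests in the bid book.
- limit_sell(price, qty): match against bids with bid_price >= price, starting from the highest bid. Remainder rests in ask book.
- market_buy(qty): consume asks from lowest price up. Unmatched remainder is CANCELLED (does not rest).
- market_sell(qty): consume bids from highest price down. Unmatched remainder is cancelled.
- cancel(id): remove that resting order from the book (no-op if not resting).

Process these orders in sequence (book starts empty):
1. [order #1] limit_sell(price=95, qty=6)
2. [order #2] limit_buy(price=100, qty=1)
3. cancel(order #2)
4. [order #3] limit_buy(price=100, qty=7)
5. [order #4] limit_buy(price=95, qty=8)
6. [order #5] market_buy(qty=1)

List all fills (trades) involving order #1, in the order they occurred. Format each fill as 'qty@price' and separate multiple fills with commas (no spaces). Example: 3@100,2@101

After op 1 [order #1] limit_sell(price=95, qty=6): fills=none; bids=[-] asks=[#1:6@95]
After op 2 [order #2] limit_buy(price=100, qty=1): fills=#2x#1:1@95; bids=[-] asks=[#1:5@95]
After op 3 cancel(order #2): fills=none; bids=[-] asks=[#1:5@95]
After op 4 [order #3] limit_buy(price=100, qty=7): fills=#3x#1:5@95; bids=[#3:2@100] asks=[-]
After op 5 [order #4] limit_buy(price=95, qty=8): fills=none; bids=[#3:2@100 #4:8@95] asks=[-]
After op 6 [order #5] market_buy(qty=1): fills=none; bids=[#3:2@100 #4:8@95] asks=[-]

Answer: 1@95,5@95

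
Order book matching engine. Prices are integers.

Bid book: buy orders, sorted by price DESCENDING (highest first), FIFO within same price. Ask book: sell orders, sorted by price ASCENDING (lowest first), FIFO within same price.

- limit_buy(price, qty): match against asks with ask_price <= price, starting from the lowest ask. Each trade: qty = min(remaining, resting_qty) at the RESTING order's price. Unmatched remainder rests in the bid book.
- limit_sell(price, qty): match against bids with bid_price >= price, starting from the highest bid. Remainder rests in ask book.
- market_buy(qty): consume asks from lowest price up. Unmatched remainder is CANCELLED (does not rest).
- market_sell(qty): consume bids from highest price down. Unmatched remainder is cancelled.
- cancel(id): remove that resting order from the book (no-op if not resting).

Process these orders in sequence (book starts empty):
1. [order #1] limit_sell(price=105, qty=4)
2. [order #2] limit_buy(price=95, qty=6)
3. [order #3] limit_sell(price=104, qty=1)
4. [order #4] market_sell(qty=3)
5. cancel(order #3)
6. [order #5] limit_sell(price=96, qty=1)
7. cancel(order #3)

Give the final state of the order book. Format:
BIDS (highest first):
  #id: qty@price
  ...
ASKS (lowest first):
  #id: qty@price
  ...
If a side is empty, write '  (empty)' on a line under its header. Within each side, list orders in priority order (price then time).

After op 1 [order #1] limit_sell(price=105, qty=4): fills=none; bids=[-] asks=[#1:4@105]
After op 2 [order #2] limit_buy(price=95, qty=6): fills=none; bids=[#2:6@95] asks=[#1:4@105]
After op 3 [order #3] limit_sell(price=104, qty=1): fills=none; bids=[#2:6@95] asks=[#3:1@104 #1:4@105]
After op 4 [order #4] market_sell(qty=3): fills=#2x#4:3@95; bids=[#2:3@95] asks=[#3:1@104 #1:4@105]
After op 5 cancel(order #3): fills=none; bids=[#2:3@95] asks=[#1:4@105]
After op 6 [order #5] limit_sell(price=96, qty=1): fills=none; bids=[#2:3@95] asks=[#5:1@96 #1:4@105]
After op 7 cancel(order #3): fills=none; bids=[#2:3@95] asks=[#5:1@96 #1:4@105]

Answer: BIDS (highest first):
  #2: 3@95
ASKS (lowest first):
  #5: 1@96
  #1: 4@105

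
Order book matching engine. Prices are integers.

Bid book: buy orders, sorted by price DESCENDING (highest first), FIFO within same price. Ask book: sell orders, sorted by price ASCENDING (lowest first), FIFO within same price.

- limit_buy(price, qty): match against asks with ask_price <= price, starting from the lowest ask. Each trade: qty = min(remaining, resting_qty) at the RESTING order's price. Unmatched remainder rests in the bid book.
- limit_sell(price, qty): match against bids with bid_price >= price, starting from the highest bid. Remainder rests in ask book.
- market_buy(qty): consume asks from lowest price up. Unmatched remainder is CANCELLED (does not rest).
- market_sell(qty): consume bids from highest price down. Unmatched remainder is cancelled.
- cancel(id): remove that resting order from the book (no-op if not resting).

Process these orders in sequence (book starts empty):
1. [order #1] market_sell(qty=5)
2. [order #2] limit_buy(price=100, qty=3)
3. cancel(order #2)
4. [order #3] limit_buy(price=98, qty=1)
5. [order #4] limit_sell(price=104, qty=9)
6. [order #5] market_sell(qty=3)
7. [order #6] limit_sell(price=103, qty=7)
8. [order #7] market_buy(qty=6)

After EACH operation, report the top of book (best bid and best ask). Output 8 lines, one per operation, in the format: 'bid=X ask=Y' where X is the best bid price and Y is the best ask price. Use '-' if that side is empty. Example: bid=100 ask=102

After op 1 [order #1] market_sell(qty=5): fills=none; bids=[-] asks=[-]
After op 2 [order #2] limit_buy(price=100, qty=3): fills=none; bids=[#2:3@100] asks=[-]
After op 3 cancel(order #2): fills=none; bids=[-] asks=[-]
After op 4 [order #3] limit_buy(price=98, qty=1): fills=none; bids=[#3:1@98] asks=[-]
After op 5 [order #4] limit_sell(price=104, qty=9): fills=none; bids=[#3:1@98] asks=[#4:9@104]
After op 6 [order #5] market_sell(qty=3): fills=#3x#5:1@98; bids=[-] asks=[#4:9@104]
After op 7 [order #6] limit_sell(price=103, qty=7): fills=none; bids=[-] asks=[#6:7@103 #4:9@104]
After op 8 [order #7] market_buy(qty=6): fills=#7x#6:6@103; bids=[-] asks=[#6:1@103 #4:9@104]

Answer: bid=- ask=-
bid=100 ask=-
bid=- ask=-
bid=98 ask=-
bid=98 ask=104
bid=- ask=104
bid=- ask=103
bid=- ask=103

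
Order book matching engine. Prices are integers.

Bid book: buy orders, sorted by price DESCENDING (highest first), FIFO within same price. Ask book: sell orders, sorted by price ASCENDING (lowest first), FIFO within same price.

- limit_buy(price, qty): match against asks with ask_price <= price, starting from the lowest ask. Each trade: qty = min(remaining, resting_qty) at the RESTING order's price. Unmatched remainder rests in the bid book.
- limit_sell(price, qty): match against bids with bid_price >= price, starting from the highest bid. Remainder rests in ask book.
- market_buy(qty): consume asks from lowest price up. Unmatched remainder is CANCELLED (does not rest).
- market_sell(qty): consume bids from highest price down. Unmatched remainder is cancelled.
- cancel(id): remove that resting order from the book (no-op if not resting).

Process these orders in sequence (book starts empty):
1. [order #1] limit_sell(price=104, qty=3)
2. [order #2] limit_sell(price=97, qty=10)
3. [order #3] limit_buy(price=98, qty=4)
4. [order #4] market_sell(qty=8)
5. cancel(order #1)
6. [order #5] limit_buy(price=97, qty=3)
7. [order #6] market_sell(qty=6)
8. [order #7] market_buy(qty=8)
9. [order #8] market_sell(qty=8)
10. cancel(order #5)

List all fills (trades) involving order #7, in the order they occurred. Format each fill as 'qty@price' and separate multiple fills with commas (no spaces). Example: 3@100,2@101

After op 1 [order #1] limit_sell(price=104, qty=3): fills=none; bids=[-] asks=[#1:3@104]
After op 2 [order #2] limit_sell(price=97, qty=10): fills=none; bids=[-] asks=[#2:10@97 #1:3@104]
After op 3 [order #3] limit_buy(price=98, qty=4): fills=#3x#2:4@97; bids=[-] asks=[#2:6@97 #1:3@104]
After op 4 [order #4] market_sell(qty=8): fills=none; bids=[-] asks=[#2:6@97 #1:3@104]
After op 5 cancel(order #1): fills=none; bids=[-] asks=[#2:6@97]
After op 6 [order #5] limit_buy(price=97, qty=3): fills=#5x#2:3@97; bids=[-] asks=[#2:3@97]
After op 7 [order #6] market_sell(qty=6): fills=none; bids=[-] asks=[#2:3@97]
After op 8 [order #7] market_buy(qty=8): fills=#7x#2:3@97; bids=[-] asks=[-]
After op 9 [order #8] market_sell(qty=8): fills=none; bids=[-] asks=[-]
After op 10 cancel(order #5): fills=none; bids=[-] asks=[-]

Answer: 3@97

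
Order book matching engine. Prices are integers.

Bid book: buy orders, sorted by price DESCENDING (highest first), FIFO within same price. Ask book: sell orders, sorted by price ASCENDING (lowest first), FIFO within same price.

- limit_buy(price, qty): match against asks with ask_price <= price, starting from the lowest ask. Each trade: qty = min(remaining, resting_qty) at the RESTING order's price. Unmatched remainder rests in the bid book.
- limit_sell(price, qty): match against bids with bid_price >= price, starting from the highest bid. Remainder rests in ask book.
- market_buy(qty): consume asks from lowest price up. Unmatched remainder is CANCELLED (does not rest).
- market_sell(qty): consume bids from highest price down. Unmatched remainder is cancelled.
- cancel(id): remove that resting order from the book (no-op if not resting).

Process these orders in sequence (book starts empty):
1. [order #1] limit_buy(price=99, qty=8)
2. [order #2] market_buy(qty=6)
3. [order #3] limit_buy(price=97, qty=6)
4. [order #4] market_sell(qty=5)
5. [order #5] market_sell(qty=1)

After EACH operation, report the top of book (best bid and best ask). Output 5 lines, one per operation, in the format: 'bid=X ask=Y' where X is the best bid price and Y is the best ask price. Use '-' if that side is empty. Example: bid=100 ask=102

After op 1 [order #1] limit_buy(price=99, qty=8): fills=none; bids=[#1:8@99] asks=[-]
After op 2 [order #2] market_buy(qty=6): fills=none; bids=[#1:8@99] asks=[-]
After op 3 [order #3] limit_buy(price=97, qty=6): fills=none; bids=[#1:8@99 #3:6@97] asks=[-]
After op 4 [order #4] market_sell(qty=5): fills=#1x#4:5@99; bids=[#1:3@99 #3:6@97] asks=[-]
After op 5 [order #5] market_sell(qty=1): fills=#1x#5:1@99; bids=[#1:2@99 #3:6@97] asks=[-]

Answer: bid=99 ask=-
bid=99 ask=-
bid=99 ask=-
bid=99 ask=-
bid=99 ask=-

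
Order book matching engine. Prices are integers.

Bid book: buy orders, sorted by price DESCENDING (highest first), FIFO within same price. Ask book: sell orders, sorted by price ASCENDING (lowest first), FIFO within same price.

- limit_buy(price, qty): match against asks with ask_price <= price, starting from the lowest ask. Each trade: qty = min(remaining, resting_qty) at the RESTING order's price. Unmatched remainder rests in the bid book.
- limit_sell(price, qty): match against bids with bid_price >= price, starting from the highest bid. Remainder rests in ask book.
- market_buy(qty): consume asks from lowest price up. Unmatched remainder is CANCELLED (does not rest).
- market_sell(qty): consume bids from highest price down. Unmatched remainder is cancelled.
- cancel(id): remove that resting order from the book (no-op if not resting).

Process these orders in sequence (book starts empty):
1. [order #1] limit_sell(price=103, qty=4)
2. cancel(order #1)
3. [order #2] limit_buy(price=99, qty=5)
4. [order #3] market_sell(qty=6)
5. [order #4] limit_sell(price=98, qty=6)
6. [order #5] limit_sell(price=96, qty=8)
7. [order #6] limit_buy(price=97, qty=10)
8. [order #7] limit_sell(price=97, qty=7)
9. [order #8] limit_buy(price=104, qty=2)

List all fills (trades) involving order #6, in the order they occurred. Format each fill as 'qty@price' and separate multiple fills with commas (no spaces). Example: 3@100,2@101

After op 1 [order #1] limit_sell(price=103, qty=4): fills=none; bids=[-] asks=[#1:4@103]
After op 2 cancel(order #1): fills=none; bids=[-] asks=[-]
After op 3 [order #2] limit_buy(price=99, qty=5): fills=none; bids=[#2:5@99] asks=[-]
After op 4 [order #3] market_sell(qty=6): fills=#2x#3:5@99; bids=[-] asks=[-]
After op 5 [order #4] limit_sell(price=98, qty=6): fills=none; bids=[-] asks=[#4:6@98]
After op 6 [order #5] limit_sell(price=96, qty=8): fills=none; bids=[-] asks=[#5:8@96 #4:6@98]
After op 7 [order #6] limit_buy(price=97, qty=10): fills=#6x#5:8@96; bids=[#6:2@97] asks=[#4:6@98]
After op 8 [order #7] limit_sell(price=97, qty=7): fills=#6x#7:2@97; bids=[-] asks=[#7:5@97 #4:6@98]
After op 9 [order #8] limit_buy(price=104, qty=2): fills=#8x#7:2@97; bids=[-] asks=[#7:3@97 #4:6@98]

Answer: 8@96,2@97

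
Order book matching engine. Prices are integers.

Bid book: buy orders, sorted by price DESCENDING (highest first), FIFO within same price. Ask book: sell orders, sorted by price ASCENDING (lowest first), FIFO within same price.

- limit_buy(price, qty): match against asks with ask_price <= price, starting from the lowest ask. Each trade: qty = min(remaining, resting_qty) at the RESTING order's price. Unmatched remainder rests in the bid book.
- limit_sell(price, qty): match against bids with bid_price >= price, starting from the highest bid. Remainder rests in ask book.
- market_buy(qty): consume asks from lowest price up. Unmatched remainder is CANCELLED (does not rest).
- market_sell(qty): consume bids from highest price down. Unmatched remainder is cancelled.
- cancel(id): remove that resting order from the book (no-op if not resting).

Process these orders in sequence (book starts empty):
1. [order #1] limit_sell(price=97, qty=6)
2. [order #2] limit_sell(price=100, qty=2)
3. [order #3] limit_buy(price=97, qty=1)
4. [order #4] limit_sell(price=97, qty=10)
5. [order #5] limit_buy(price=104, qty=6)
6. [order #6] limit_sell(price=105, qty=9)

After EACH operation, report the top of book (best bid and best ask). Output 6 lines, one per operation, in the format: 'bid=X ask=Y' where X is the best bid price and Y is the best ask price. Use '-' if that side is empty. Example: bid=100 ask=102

After op 1 [order #1] limit_sell(price=97, qty=6): fills=none; bids=[-] asks=[#1:6@97]
After op 2 [order #2] limit_sell(price=100, qty=2): fills=none; bids=[-] asks=[#1:6@97 #2:2@100]
After op 3 [order #3] limit_buy(price=97, qty=1): fills=#3x#1:1@97; bids=[-] asks=[#1:5@97 #2:2@100]
After op 4 [order #4] limit_sell(price=97, qty=10): fills=none; bids=[-] asks=[#1:5@97 #4:10@97 #2:2@100]
After op 5 [order #5] limit_buy(price=104, qty=6): fills=#5x#1:5@97 #5x#4:1@97; bids=[-] asks=[#4:9@97 #2:2@100]
After op 6 [order #6] limit_sell(price=105, qty=9): fills=none; bids=[-] asks=[#4:9@97 #2:2@100 #6:9@105]

Answer: bid=- ask=97
bid=- ask=97
bid=- ask=97
bid=- ask=97
bid=- ask=97
bid=- ask=97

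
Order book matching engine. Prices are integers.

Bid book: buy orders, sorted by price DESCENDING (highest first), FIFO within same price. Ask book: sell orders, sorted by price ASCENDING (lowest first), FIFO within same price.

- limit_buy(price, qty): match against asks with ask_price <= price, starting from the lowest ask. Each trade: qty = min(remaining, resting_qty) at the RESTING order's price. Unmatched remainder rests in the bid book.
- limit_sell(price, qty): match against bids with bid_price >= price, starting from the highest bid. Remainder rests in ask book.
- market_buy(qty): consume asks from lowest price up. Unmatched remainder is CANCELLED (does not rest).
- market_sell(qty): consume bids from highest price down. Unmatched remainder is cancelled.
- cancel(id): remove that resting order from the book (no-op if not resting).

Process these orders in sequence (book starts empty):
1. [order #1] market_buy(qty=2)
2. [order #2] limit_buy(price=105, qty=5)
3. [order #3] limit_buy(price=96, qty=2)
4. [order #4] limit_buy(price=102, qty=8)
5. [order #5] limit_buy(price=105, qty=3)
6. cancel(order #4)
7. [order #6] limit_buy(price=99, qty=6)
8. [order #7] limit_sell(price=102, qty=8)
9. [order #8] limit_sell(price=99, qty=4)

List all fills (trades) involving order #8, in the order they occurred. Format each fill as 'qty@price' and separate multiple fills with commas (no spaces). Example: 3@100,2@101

Answer: 4@99

Derivation:
After op 1 [order #1] market_buy(qty=2): fills=none; bids=[-] asks=[-]
After op 2 [order #2] limit_buy(price=105, qty=5): fills=none; bids=[#2:5@105] asks=[-]
After op 3 [order #3] limit_buy(price=96, qty=2): fills=none; bids=[#2:5@105 #3:2@96] asks=[-]
After op 4 [order #4] limit_buy(price=102, qty=8): fills=none; bids=[#2:5@105 #4:8@102 #3:2@96] asks=[-]
After op 5 [order #5] limit_buy(price=105, qty=3): fills=none; bids=[#2:5@105 #5:3@105 #4:8@102 #3:2@96] asks=[-]
After op 6 cancel(order #4): fills=none; bids=[#2:5@105 #5:3@105 #3:2@96] asks=[-]
After op 7 [order #6] limit_buy(price=99, qty=6): fills=none; bids=[#2:5@105 #5:3@105 #6:6@99 #3:2@96] asks=[-]
After op 8 [order #7] limit_sell(price=102, qty=8): fills=#2x#7:5@105 #5x#7:3@105; bids=[#6:6@99 #3:2@96] asks=[-]
After op 9 [order #8] limit_sell(price=99, qty=4): fills=#6x#8:4@99; bids=[#6:2@99 #3:2@96] asks=[-]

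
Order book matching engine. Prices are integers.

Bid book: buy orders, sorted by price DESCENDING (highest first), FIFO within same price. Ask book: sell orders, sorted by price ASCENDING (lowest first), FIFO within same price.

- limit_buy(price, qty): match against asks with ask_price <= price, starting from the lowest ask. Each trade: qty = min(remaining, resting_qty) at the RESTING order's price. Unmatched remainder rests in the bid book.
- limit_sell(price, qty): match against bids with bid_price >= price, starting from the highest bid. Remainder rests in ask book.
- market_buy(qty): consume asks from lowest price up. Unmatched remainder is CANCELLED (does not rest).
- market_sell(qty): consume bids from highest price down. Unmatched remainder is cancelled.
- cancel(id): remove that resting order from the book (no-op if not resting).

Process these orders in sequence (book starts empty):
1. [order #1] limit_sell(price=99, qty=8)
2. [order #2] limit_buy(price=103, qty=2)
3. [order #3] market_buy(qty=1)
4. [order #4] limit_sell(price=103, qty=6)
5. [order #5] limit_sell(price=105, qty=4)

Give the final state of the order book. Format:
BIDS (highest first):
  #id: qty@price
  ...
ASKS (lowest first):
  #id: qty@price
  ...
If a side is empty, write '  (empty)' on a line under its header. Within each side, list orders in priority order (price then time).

Answer: BIDS (highest first):
  (empty)
ASKS (lowest first):
  #1: 5@99
  #4: 6@103
  #5: 4@105

Derivation:
After op 1 [order #1] limit_sell(price=99, qty=8): fills=none; bids=[-] asks=[#1:8@99]
After op 2 [order #2] limit_buy(price=103, qty=2): fills=#2x#1:2@99; bids=[-] asks=[#1:6@99]
After op 3 [order #3] market_buy(qty=1): fills=#3x#1:1@99; bids=[-] asks=[#1:5@99]
After op 4 [order #4] limit_sell(price=103, qty=6): fills=none; bids=[-] asks=[#1:5@99 #4:6@103]
After op 5 [order #5] limit_sell(price=105, qty=4): fills=none; bids=[-] asks=[#1:5@99 #4:6@103 #5:4@105]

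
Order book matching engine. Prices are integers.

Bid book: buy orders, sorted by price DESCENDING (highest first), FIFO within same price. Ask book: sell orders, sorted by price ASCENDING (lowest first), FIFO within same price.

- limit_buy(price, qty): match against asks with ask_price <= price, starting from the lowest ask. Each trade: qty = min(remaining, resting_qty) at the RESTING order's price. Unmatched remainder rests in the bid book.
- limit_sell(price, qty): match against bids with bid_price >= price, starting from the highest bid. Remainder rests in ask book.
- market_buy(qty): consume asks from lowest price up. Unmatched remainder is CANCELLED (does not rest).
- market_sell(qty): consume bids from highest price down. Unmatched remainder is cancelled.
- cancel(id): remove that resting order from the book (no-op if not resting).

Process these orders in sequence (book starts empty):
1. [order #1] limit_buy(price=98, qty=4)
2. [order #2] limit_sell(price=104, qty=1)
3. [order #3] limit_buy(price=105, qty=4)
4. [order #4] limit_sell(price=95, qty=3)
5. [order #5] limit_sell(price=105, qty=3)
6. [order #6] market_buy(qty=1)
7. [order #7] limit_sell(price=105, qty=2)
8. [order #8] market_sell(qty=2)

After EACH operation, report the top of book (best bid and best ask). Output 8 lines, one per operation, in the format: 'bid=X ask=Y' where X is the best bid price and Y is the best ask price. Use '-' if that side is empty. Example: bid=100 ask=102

After op 1 [order #1] limit_buy(price=98, qty=4): fills=none; bids=[#1:4@98] asks=[-]
After op 2 [order #2] limit_sell(price=104, qty=1): fills=none; bids=[#1:4@98] asks=[#2:1@104]
After op 3 [order #3] limit_buy(price=105, qty=4): fills=#3x#2:1@104; bids=[#3:3@105 #1:4@98] asks=[-]
After op 4 [order #4] limit_sell(price=95, qty=3): fills=#3x#4:3@105; bids=[#1:4@98] asks=[-]
After op 5 [order #5] limit_sell(price=105, qty=3): fills=none; bids=[#1:4@98] asks=[#5:3@105]
After op 6 [order #6] market_buy(qty=1): fills=#6x#5:1@105; bids=[#1:4@98] asks=[#5:2@105]
After op 7 [order #7] limit_sell(price=105, qty=2): fills=none; bids=[#1:4@98] asks=[#5:2@105 #7:2@105]
After op 8 [order #8] market_sell(qty=2): fills=#1x#8:2@98; bids=[#1:2@98] asks=[#5:2@105 #7:2@105]

Answer: bid=98 ask=-
bid=98 ask=104
bid=105 ask=-
bid=98 ask=-
bid=98 ask=105
bid=98 ask=105
bid=98 ask=105
bid=98 ask=105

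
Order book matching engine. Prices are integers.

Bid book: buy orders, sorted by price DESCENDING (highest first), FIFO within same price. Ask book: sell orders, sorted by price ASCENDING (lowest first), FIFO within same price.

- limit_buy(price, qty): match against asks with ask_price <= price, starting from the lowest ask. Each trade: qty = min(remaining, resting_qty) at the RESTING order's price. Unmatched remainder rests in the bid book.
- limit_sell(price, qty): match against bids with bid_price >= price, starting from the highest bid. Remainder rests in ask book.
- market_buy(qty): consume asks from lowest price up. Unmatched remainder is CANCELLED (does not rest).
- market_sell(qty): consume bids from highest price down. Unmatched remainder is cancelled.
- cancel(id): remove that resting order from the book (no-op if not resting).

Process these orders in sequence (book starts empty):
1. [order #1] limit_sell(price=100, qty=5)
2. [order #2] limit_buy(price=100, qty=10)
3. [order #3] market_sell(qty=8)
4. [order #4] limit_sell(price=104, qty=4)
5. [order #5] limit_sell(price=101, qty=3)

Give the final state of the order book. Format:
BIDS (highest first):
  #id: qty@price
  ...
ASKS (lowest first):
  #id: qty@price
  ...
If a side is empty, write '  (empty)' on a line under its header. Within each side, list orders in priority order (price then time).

Answer: BIDS (highest first):
  (empty)
ASKS (lowest first):
  #5: 3@101
  #4: 4@104

Derivation:
After op 1 [order #1] limit_sell(price=100, qty=5): fills=none; bids=[-] asks=[#1:5@100]
After op 2 [order #2] limit_buy(price=100, qty=10): fills=#2x#1:5@100; bids=[#2:5@100] asks=[-]
After op 3 [order #3] market_sell(qty=8): fills=#2x#3:5@100; bids=[-] asks=[-]
After op 4 [order #4] limit_sell(price=104, qty=4): fills=none; bids=[-] asks=[#4:4@104]
After op 5 [order #5] limit_sell(price=101, qty=3): fills=none; bids=[-] asks=[#5:3@101 #4:4@104]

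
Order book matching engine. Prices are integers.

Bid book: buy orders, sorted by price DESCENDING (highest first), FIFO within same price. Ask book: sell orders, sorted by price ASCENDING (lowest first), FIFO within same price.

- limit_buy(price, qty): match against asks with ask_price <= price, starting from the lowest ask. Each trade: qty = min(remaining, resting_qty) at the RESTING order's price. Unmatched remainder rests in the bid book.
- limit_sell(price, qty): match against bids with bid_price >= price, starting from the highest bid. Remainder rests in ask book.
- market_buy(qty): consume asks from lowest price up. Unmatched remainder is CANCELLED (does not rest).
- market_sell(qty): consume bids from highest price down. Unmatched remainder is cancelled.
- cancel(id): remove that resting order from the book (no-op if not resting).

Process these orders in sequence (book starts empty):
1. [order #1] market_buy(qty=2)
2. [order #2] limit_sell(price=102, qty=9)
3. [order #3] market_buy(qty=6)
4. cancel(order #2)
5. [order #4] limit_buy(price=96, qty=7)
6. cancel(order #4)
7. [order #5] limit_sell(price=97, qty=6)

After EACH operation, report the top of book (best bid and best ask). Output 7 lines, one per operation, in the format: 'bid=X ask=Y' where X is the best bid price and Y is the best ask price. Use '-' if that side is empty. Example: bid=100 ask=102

Answer: bid=- ask=-
bid=- ask=102
bid=- ask=102
bid=- ask=-
bid=96 ask=-
bid=- ask=-
bid=- ask=97

Derivation:
After op 1 [order #1] market_buy(qty=2): fills=none; bids=[-] asks=[-]
After op 2 [order #2] limit_sell(price=102, qty=9): fills=none; bids=[-] asks=[#2:9@102]
After op 3 [order #3] market_buy(qty=6): fills=#3x#2:6@102; bids=[-] asks=[#2:3@102]
After op 4 cancel(order #2): fills=none; bids=[-] asks=[-]
After op 5 [order #4] limit_buy(price=96, qty=7): fills=none; bids=[#4:7@96] asks=[-]
After op 6 cancel(order #4): fills=none; bids=[-] asks=[-]
After op 7 [order #5] limit_sell(price=97, qty=6): fills=none; bids=[-] asks=[#5:6@97]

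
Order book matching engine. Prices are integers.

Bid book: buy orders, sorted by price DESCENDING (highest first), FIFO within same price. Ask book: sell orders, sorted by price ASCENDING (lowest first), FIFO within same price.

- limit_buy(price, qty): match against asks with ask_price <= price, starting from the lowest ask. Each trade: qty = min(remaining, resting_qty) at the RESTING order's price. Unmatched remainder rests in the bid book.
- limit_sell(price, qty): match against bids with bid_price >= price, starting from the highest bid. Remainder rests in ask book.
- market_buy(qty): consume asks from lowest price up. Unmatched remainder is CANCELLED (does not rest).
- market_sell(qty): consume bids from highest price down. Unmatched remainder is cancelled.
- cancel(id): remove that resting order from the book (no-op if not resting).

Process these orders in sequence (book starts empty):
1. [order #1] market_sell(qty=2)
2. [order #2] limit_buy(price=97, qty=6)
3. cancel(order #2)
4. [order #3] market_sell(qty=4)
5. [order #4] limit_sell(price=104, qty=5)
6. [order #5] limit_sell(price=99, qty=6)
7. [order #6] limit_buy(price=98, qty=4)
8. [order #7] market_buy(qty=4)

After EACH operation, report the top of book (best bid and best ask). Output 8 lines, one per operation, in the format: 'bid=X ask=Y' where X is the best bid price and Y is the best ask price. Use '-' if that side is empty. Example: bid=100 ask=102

Answer: bid=- ask=-
bid=97 ask=-
bid=- ask=-
bid=- ask=-
bid=- ask=104
bid=- ask=99
bid=98 ask=99
bid=98 ask=99

Derivation:
After op 1 [order #1] market_sell(qty=2): fills=none; bids=[-] asks=[-]
After op 2 [order #2] limit_buy(price=97, qty=6): fills=none; bids=[#2:6@97] asks=[-]
After op 3 cancel(order #2): fills=none; bids=[-] asks=[-]
After op 4 [order #3] market_sell(qty=4): fills=none; bids=[-] asks=[-]
After op 5 [order #4] limit_sell(price=104, qty=5): fills=none; bids=[-] asks=[#4:5@104]
After op 6 [order #5] limit_sell(price=99, qty=6): fills=none; bids=[-] asks=[#5:6@99 #4:5@104]
After op 7 [order #6] limit_buy(price=98, qty=4): fills=none; bids=[#6:4@98] asks=[#5:6@99 #4:5@104]
After op 8 [order #7] market_buy(qty=4): fills=#7x#5:4@99; bids=[#6:4@98] asks=[#5:2@99 #4:5@104]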